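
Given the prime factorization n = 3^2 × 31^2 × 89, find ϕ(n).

491040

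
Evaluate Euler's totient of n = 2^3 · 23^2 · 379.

765072

φ(1603928) = 1603928 · (1 − 1/2) · (1 − 1/23) · (1 − 1/379)
       = 1603928 · 8316/17434 = 765072.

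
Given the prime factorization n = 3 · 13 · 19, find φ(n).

432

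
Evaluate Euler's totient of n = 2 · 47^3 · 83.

φ(2) = 2 − 1 = 1.
φ(47^3) = 47^3 − 47^2 = 103823 − 2209 = 101614.
φ(83) = 83 − 1 = 82.
Multiply: 1 · 101614 · 82 = 8332348.

8332348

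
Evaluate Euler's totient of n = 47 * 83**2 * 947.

φ(47) = 47 − 1 = 46.
φ(83^2) = 83^1·(83−1) = 83·82 = 6806.
φ(947) = 947 − 1 = 946.
φ(306622501) = 46 × 6806 × 946 = 296169896.

296169896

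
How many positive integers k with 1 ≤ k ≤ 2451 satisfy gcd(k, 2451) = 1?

1512

First factor: 2451 = 3 · 19 · 43.
φ(3) = 3 − 1 = 2.
φ(19) = 19 − 1 = 18.
φ(43) = 43 − 1 = 42.
φ(2451) = 2 × 18 × 42 = 1512.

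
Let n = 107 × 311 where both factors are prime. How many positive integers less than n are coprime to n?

32860

For distinct primes, φ(pq) = (p−1)(q−1) = 106 × 310 = 32860.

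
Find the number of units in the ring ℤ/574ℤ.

240

Factor 574: 574 = 2 * 7 * 41.
φ(2) = 2 − 1 = 1.
φ(7) = 7 − 1 = 6.
φ(41) = 41 − 1 = 40.
φ(574) = 1 × 6 × 40 = 240.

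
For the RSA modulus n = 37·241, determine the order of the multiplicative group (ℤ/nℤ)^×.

8640

φ(n) = (p − 1)(q − 1) = (37−1)(241−1) = 36·240 = 8640.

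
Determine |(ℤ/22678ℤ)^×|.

Factor 22678: 22678 = 2 · 17 · 23 · 29.
φ(22678) = 22678 · (1 − 1/2) · (1 − 1/17) · (1 − 1/23) · (1 − 1/29)
       = 22678 · 9856/22678 = 9856.

9856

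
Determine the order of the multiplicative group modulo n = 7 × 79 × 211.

φ(7) = 7 − 1 = 6.
φ(79) = 79 − 1 = 78.
φ(211) = 211 − 1 = 210.
Multiply: 6 · 78 · 210 = 98280.

98280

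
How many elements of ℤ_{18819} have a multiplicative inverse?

18819 = 3^3 × 17 × 41.
φ(3^3) = 3^2·(3−1) = 9·2 = 18.
φ(17) = 17 − 1 = 16.
φ(41) = 41 − 1 = 40.
Since φ is multiplicative, φ(18819) = 18 · 16 · 40 = 11520.

11520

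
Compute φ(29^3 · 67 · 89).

136766784

φ(29^3) = 29^2·(29−1) = 841·28 = 23548.
φ(67) = 67 − 1 = 66.
φ(89) = 89 − 1 = 88.
Multiply: 23548 · 66 · 88 = 136766784.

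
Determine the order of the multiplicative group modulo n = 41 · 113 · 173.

φ(801509) = 801509 · (1 − 1/41) · (1 − 1/113) · (1 − 1/173)
       = 801509 · 770560/801509 = 770560.

770560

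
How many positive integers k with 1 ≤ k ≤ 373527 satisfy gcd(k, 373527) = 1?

194040

Factor 373527: 373527 = 3**2 × 7**3 × 11**2.
φ(3^2) = 3^1·(3−1) = 3·2 = 6.
φ(7^3) = 7^3 − 7^2 = 343 − 49 = 294.
φ(11^2) = 11^1·(11−1) = 11·10 = 110.
φ(373527) = 6 × 294 × 110 = 194040.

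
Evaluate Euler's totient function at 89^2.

φ(7921) = 7921 · (1 − 1/89)
       = 7921 · 88/89 = 7832.

7832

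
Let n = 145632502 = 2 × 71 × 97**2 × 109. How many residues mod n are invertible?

70398720

φ(145632502) = 145632502 · (1 − 1/2) · (1 − 1/71) · (1 − 1/97) · (1 − 1/109)
       = 145632502 · 725760/1501366 = 70398720.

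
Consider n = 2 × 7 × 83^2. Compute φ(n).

φ(96446) = 96446 · (1 − 1/2) · (1 − 1/7) · (1 − 1/83)
       = 96446 · 492/1162 = 40836.

40836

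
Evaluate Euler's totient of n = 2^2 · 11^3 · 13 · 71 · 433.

φ(2^2) = 2^2 − 2^1 = 4 − 2 = 2.
φ(11^3) = 11^3 − 11^2 = 1331 − 121 = 1210.
φ(13) = 13 − 1 = 12.
φ(71) = 71 − 1 = 70.
φ(433) = 433 − 1 = 432.
Multiply: 2 · 1210 · 12 · 70 · 432 = 878169600.

878169600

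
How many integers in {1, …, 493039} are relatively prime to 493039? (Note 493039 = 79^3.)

φ(79^3) = 79^3 − 79^2 = 493039 − 6241 = 486798.

486798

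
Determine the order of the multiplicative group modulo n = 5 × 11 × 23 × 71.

φ(5) = 5 − 1 = 4.
φ(11) = 11 − 1 = 10.
φ(23) = 23 − 1 = 22.
φ(71) = 71 − 1 = 70.
Multiply: 4 · 10 · 22 · 70 = 61600.

61600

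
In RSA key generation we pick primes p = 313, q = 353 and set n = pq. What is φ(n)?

109824

For distinct primes, φ(pq) = (p−1)(q−1) = 312 × 352 = 109824.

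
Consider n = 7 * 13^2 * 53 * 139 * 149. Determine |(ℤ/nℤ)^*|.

994076928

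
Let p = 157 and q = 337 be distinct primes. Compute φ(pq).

52416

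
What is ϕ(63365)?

44352

63365 = 5 × 19 × 23 × 29.
φ(63365) = 63365 · (1 − 1/5) · (1 − 1/19) · (1 − 1/23) · (1 − 1/29)
       = 63365 · 44352/63365 = 44352.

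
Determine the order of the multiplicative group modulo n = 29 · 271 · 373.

2812320

φ(29) = 29 − 1 = 28.
φ(271) = 271 − 1 = 270.
φ(373) = 373 − 1 = 372.
Since φ is multiplicative, φ(2931407) = 28 · 270 · 372 = 2812320.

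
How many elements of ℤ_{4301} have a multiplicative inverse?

3520

Prime factorization: 4301 = 11 × 17 × 23.
φ(11) = 11 − 1 = 10.
φ(17) = 17 − 1 = 16.
φ(23) = 23 − 1 = 22.
φ(4301) = 10 × 16 × 22 = 3520.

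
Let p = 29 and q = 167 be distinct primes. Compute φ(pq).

φ(4843) = 4843 · (1 − 1/29) · (1 − 1/167)
       = 4843 · 4648/4843 = 4648.

4648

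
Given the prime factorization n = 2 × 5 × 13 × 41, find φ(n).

1920

φ(5330) = 5330 · (1 − 1/2) · (1 − 1/5) · (1 − 1/13) · (1 − 1/41)
       = 5330 · 1920/5330 = 1920.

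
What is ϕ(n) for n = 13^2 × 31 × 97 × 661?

296524800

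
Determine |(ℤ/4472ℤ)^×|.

First factor: 4472 = 2**3 × 13 × 43.
φ(4472) = 4472 · (1 − 1/2) · (1 − 1/13) · (1 − 1/43)
       = 4472 · 504/1118 = 2016.

2016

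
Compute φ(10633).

10633 = 7^3 * 31.
φ(10633) = 10633 · (1 − 1/7) · (1 − 1/31)
       = 10633 · 180/217 = 8820.

8820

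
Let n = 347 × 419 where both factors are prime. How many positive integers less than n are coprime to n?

φ(pq) = (p−1)(q−1) = 346 · 418 = 144628.

144628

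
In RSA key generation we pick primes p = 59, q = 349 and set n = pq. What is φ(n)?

20184

φ(n) = (p − 1)(q − 1) = (59−1)(349−1) = 58·348 = 20184.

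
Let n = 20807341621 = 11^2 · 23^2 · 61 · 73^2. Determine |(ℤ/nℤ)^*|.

17552937600

φ(11^2) = 11^2 − 11^1 = 121 − 11 = 110.
φ(23^2) = 23^2 − 23^1 = 529 − 23 = 506.
φ(61) = 61 − 1 = 60.
φ(73^2) = 73^2 − 73^1 = 5329 − 73 = 5256.
Multiply: 110 · 506 · 60 · 5256 = 17552937600.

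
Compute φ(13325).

9600

Factor 13325: 13325 = 5^2 · 13 · 41.
φ(5^2) = 5^1·(5−1) = 5·4 = 20.
φ(13) = 13 − 1 = 12.
φ(41) = 41 − 1 = 40.
Multiply: 20 · 12 · 40 = 9600.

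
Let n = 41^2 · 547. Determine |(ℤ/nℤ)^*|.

895440

φ(41^2) = 41^2 − 41^1 = 1681 − 41 = 1640.
φ(547) = 547 − 1 = 546.
Since φ is multiplicative, φ(919507) = 1640 · 546 = 895440.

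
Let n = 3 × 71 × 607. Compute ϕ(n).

84840

φ(3) = 3 − 1 = 2.
φ(71) = 71 − 1 = 70.
φ(607) = 607 − 1 = 606.
Since φ is multiplicative, φ(129291) = 2 · 70 · 606 = 84840.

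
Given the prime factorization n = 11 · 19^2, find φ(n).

3420

φ(3971) = 3971 · (1 − 1/11) · (1 − 1/19)
       = 3971 · 180/209 = 3420.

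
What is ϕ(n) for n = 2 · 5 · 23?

88

φ(2) = 2 − 1 = 1.
φ(5) = 5 − 1 = 4.
φ(23) = 23 − 1 = 22.
φ(230) = 1 × 4 × 22 = 88.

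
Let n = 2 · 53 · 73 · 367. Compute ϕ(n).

1370304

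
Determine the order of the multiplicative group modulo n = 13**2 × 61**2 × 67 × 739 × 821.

φ(25562820640877) = 25562820640877 · (1 − 1/13) · (1 − 1/61) · (1 − 1/67) · (1 − 1/739) · (1 − 1/821)
       = 25562820640877 · 28757203200/32235587189 = 22804462137600.

22804462137600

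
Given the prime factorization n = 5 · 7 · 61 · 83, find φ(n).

118080

φ(177205) = 177205 · (1 − 1/5) · (1 − 1/7) · (1 − 1/61) · (1 − 1/83)
       = 177205 · 118080/177205 = 118080.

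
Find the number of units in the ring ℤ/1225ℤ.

840

Factor 1225: 1225 = 5^2 * 7^2.
φ(5^2) = 5^2 − 5^1 = 25 − 5 = 20.
φ(7^2) = 7^2 − 7^1 = 49 − 7 = 42.
Since φ is multiplicative, φ(1225) = 20 · 42 = 840.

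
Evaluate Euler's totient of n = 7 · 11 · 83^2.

408360

φ(530453) = 530453 · (1 − 1/7) · (1 − 1/11) · (1 − 1/83)
       = 530453 · 4920/6391 = 408360.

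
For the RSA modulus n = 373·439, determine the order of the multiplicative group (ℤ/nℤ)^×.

φ(pq) = (p−1)(q−1) = 372 · 438 = 162936.

162936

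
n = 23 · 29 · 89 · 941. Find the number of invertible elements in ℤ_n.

φ(55860583) = 55860583 · (1 − 1/23) · (1 − 1/29) · (1 − 1/89) · (1 − 1/941)
       = 55860583 · 50955520/55860583 = 50955520.

50955520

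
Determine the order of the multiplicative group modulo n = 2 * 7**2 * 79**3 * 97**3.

18467698564224

φ(2) = 2 − 1 = 1.
φ(7^2) = 7^1·(7−1) = 7·6 = 42.
φ(79^3) = 79^3 − 79^2 = 493039 − 6241 = 486798.
φ(97^3) = 97^2·(97−1) = 9409·96 = 903264.
φ(44098371558206) = 1 × 42 × 486798 × 903264 = 18467698564224.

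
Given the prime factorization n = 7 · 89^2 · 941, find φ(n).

44172480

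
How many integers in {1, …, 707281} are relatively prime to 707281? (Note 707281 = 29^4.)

682892

φ(29^4) = 29^4 − 29^3 = 707281 − 24389 = 682892.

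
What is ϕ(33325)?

25200

Factor 33325: 33325 = 5^2 * 31 * 43.
φ(33325) = 33325 · (1 − 1/5) · (1 − 1/31) · (1 − 1/43)
       = 33325 · 5040/6665 = 25200.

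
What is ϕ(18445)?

11520

Prime factorization: 18445 = 5 · 7 · 17 · 31.
φ(5) = 5 − 1 = 4.
φ(7) = 7 − 1 = 6.
φ(17) = 17 − 1 = 16.
φ(31) = 31 − 1 = 30.
φ(18445) = 4 × 6 × 16 × 30 = 11520.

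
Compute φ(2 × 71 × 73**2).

367920

φ(756718) = 756718 · (1 − 1/2) · (1 − 1/71) · (1 − 1/73)
       = 756718 · 5040/10366 = 367920.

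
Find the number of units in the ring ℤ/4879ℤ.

Prime factorization: 4879 = 7 · 17 · 41.
φ(4879) = 4879 · (1 − 1/7) · (1 − 1/17) · (1 − 1/41)
       = 4879 · 3840/4879 = 3840.

3840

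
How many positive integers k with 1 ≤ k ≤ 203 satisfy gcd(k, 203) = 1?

Factor 203: 203 = 7 · 29.
φ(203) = 203 · (1 − 1/7) · (1 − 1/29)
       = 203 · 168/203 = 168.

168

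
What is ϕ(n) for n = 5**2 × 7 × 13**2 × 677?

φ(5^2) = 5^2 − 5^1 = 25 − 5 = 20.
φ(7) = 7 − 1 = 6.
φ(13^2) = 13^2 − 13^1 = 169 − 13 = 156.
φ(677) = 677 − 1 = 676.
Since φ is multiplicative, φ(20022275) = 20 · 6 · 156 · 676 = 12654720.

12654720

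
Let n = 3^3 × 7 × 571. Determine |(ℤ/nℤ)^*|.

φ(3^3) = 3^2·(3−1) = 9·2 = 18.
φ(7) = 7 − 1 = 6.
φ(571) = 571 − 1 = 570.
φ(107919) = 18 × 6 × 570 = 61560.

61560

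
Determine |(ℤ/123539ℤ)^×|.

Prime factorization: 123539 = 13**2 · 17 · 43.
φ(123539) = 123539 · (1 − 1/13) · (1 − 1/17) · (1 − 1/43)
       = 123539 · 8064/9503 = 104832.

104832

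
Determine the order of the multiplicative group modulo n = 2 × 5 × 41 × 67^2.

φ(2) = 2 − 1 = 1.
φ(5) = 5 − 1 = 4.
φ(41) = 41 − 1 = 40.
φ(67^2) = 67^1·(67−1) = 67·66 = 4422.
Since φ is multiplicative, φ(1840490) = 1 · 4 · 40 · 4422 = 707520.

707520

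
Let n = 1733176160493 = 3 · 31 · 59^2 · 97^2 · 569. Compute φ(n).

φ(1733176160493) = 1733176160493 · (1 − 1/3) · (1 − 1/31) · (1 − 1/59) · (1 − 1/97) · (1 − 1/569)
       = 1733176160493 · 189757440/302843991 = 1085981829120.

1085981829120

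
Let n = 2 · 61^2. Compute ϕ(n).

3660

φ(2) = 2 − 1 = 1.
φ(61^2) = 61^2 − 61^1 = 3721 − 61 = 3660.
Multiply: 1 · 3660 = 3660.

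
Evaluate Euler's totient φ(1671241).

Prime factorization: 1671241 = 11 × 13^2 × 29 × 31.
φ(11) = 11 − 1 = 10.
φ(13^2) = 13^1·(13−1) = 13·12 = 156.
φ(29) = 29 − 1 = 28.
φ(31) = 31 − 1 = 30.
Since φ is multiplicative, φ(1671241) = 10 · 156 · 28 · 30 = 1310400.

1310400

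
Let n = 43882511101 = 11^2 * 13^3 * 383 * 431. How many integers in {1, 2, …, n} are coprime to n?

36643120800

φ(11^2) = 11^2 − 11^1 = 121 − 11 = 110.
φ(13^3) = 13^2·(13−1) = 169·12 = 2028.
φ(383) = 383 − 1 = 382.
φ(431) = 431 − 1 = 430.
Since φ is multiplicative, φ(43882511101) = 110 · 2028 · 382 · 430 = 36643120800.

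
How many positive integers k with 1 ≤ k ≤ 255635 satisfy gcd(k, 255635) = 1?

188160

First factor: 255635 = 5 × 29 × 41 × 43.
φ(5) = 5 − 1 = 4.
φ(29) = 29 − 1 = 28.
φ(41) = 41 − 1 = 40.
φ(43) = 43 − 1 = 42.
Multiply: 4 · 28 · 40 · 42 = 188160.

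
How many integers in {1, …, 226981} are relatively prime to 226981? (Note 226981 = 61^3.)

φ(226981) = 226981 · (1 − 1/61)
       = 226981 · 60/61 = 223260.

223260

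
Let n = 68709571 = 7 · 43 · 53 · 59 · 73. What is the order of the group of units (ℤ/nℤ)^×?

54722304

φ(7) = 7 − 1 = 6.
φ(43) = 43 − 1 = 42.
φ(53) = 53 − 1 = 52.
φ(59) = 59 − 1 = 58.
φ(73) = 73 − 1 = 72.
Since φ is multiplicative, φ(68709571) = 6 · 42 · 52 · 58 · 72 = 54722304.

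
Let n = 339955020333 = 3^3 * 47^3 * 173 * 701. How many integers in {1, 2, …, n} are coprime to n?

220217860800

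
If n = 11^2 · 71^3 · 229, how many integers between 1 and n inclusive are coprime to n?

φ(11^2) = 11^1·(11−1) = 11·10 = 110.
φ(71^3) = 71^3 − 71^2 = 357911 − 5041 = 352870.
φ(229) = 229 − 1 = 228.
Since φ is multiplicative, φ(9917355899) = 110 · 352870 · 228 = 8849979600.

8849979600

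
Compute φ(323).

Factor 323: 323 = 17 × 19.
φ(17) = 17 − 1 = 16.
φ(19) = 19 − 1 = 18.
φ(323) = 16 × 18 = 288.

288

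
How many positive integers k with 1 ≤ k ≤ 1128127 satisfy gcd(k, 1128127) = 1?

776160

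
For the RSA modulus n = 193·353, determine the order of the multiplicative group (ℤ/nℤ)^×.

φ(pq) = (p−1)(q−1) = 192 · 352 = 67584.

67584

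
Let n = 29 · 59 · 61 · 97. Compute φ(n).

9354240

φ(29) = 29 − 1 = 28.
φ(59) = 59 − 1 = 58.
φ(61) = 61 − 1 = 60.
φ(97) = 97 − 1 = 96.
Multiply: 28 · 58 · 60 · 96 = 9354240.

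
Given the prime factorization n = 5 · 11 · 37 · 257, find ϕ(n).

φ(5) = 5 − 1 = 4.
φ(11) = 11 − 1 = 10.
φ(37) = 37 − 1 = 36.
φ(257) = 257 − 1 = 256.
φ(522995) = 4 × 10 × 36 × 256 = 368640.

368640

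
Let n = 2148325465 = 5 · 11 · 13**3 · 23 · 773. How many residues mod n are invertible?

φ(2148325465) = 2148325465 · (1 − 1/5) · (1 − 1/11) · (1 − 1/13) · (1 − 1/23) · (1 − 1/773)
       = 2148325465 · 8152320/12711985 = 1377742080.

1377742080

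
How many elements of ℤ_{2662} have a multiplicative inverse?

1210

First factor: 2662 = 2 · 11^3.
φ(2) = 2 − 1 = 1.
φ(11^3) = 11^2·(11−1) = 121·10 = 1210.
Since φ is multiplicative, φ(2662) = 1 · 1210 = 1210.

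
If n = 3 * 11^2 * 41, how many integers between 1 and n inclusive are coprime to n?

8800

φ(3) = 3 − 1 = 2.
φ(11^2) = 11^1·(11−1) = 11·10 = 110.
φ(41) = 41 − 1 = 40.
Multiply: 2 · 110 · 40 = 8800.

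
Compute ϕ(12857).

First factor: 12857 = 13 × 23 × 43.
φ(13) = 13 − 1 = 12.
φ(23) = 23 − 1 = 22.
φ(43) = 43 − 1 = 42.
Multiply: 12 · 22 · 42 = 11088.

11088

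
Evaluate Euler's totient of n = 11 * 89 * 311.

φ(304469) = 304469 · (1 − 1/11) · (1 − 1/89) · (1 − 1/311)
       = 304469 · 272800/304469 = 272800.

272800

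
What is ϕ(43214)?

19200

43214 = 2 × 17 × 31 × 41.
φ(43214) = 43214 · (1 − 1/2) · (1 − 1/17) · (1 − 1/31) · (1 − 1/41)
       = 43214 · 19200/43214 = 19200.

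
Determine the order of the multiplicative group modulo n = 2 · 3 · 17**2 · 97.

52224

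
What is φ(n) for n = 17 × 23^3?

186208

φ(206839) = 206839 · (1 − 1/17) · (1 − 1/23)
       = 206839 · 352/391 = 186208.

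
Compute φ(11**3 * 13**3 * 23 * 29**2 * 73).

3156200087040

φ(11^3) = 11^2·(11−1) = 121·10 = 1210.
φ(13^3) = 13^2·(13−1) = 169·12 = 2028.
φ(23) = 23 − 1 = 22.
φ(29^2) = 29^2 − 29^1 = 841 − 29 = 812.
φ(73) = 73 − 1 = 72.
φ(4129094328073) = 1210 × 2028 × 22 × 812 × 72 = 3156200087040.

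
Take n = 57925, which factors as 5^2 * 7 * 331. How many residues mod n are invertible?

39600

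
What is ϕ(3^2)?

6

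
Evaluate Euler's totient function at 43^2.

φ(1849) = 1849 · (1 − 1/43)
       = 1849 · 42/43 = 1806.

1806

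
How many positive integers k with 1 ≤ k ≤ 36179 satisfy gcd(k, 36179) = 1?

29040

Prime factorization: 36179 = 11^2 * 13 * 23.
φ(36179) = 36179 · (1 − 1/11) · (1 − 1/13) · (1 − 1/23)
       = 36179 · 2640/3289 = 29040.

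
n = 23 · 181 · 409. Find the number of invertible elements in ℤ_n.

φ(1702667) = 1702667 · (1 − 1/23) · (1 − 1/181) · (1 − 1/409)
       = 1702667 · 1615680/1702667 = 1615680.

1615680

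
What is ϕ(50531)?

44616

50531 = 13^3 × 23.
φ(13^3) = 13^3 − 13^2 = 2197 − 169 = 2028.
φ(23) = 23 − 1 = 22.
Multiply: 2028 · 22 = 44616.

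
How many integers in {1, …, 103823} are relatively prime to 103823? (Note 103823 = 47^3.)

101614

φ(103823) = 103823 · (1 − 1/47)
       = 103823 · 46/47 = 101614.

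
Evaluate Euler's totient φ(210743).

210743 = 13**2 · 29 · 43.
φ(210743) = 210743 · (1 − 1/13) · (1 − 1/29) · (1 − 1/43)
       = 210743 · 14112/16211 = 183456.

183456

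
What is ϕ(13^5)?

342732

φ(371293) = 371293 · (1 − 1/13)
       = 371293 · 12/13 = 342732.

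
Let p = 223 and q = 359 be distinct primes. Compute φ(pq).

79476

φ(n) = (p − 1)(q − 1) = (223−1)(359−1) = 222·358 = 79476.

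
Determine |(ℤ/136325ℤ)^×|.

136325 = 5**2 · 7 · 19 · 41.
φ(5^2) = 5^2 − 5^1 = 25 − 5 = 20.
φ(7) = 7 − 1 = 6.
φ(19) = 19 − 1 = 18.
φ(41) = 41 − 1 = 40.
φ(136325) = 20 × 6 × 18 × 40 = 86400.

86400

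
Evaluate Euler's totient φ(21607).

19200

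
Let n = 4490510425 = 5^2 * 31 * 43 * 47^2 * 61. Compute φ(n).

φ(4490510425) = 4490510425 · (1 − 1/5) · (1 − 1/31) · (1 − 1/43) · (1 − 1/47) · (1 − 1/61)
       = 4490510425 · 13910400/19108555 = 3268944000.

3268944000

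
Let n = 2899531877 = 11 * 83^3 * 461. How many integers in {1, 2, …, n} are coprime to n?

2598530800

φ(2899531877) = 2899531877 · (1 − 1/11) · (1 − 1/83) · (1 − 1/461)
       = 2899531877 · 377200/420893 = 2598530800.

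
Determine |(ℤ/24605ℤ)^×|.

15552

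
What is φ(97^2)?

φ(9409) = 9409 · (1 − 1/97)
       = 9409 · 96/97 = 9312.

9312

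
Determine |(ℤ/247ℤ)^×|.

216

First factor: 247 = 13 · 19.
φ(13) = 13 − 1 = 12.
φ(19) = 19 − 1 = 18.
φ(247) = 12 × 18 = 216.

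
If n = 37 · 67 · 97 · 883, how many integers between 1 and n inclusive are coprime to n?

201180672

φ(212328829) = 212328829 · (1 − 1/37) · (1 − 1/67) · (1 − 1/97) · (1 − 1/883)
       = 212328829 · 201180672/212328829 = 201180672.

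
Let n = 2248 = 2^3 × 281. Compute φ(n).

1120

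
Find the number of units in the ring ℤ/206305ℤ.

Prime factorization: 206305 = 5 * 11^3 * 31.
φ(5) = 5 − 1 = 4.
φ(11^3) = 11^3 − 11^2 = 1331 − 121 = 1210.
φ(31) = 31 − 1 = 30.
φ(206305) = 4 × 1210 × 30 = 145200.

145200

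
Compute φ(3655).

Factor 3655: 3655 = 5 × 17 × 43.
φ(5) = 5 − 1 = 4.
φ(17) = 17 − 1 = 16.
φ(43) = 43 − 1 = 42.
Multiply: 4 · 16 · 42 = 2688.

2688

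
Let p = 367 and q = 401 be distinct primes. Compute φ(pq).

For distinct primes, φ(pq) = (p−1)(q−1) = 366 × 400 = 146400.

146400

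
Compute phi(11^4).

13310

φ(14641) = 14641 · (1 − 1/11)
       = 14641 · 10/11 = 13310.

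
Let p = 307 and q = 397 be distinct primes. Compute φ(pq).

For distinct primes, φ(pq) = (p−1)(q−1) = 306 × 396 = 121176.

121176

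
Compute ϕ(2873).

2873 = 13**2 * 17.
φ(2873) = 2873 · (1 − 1/13) · (1 − 1/17)
       = 2873 · 192/221 = 2496.

2496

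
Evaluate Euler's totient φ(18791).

First factor: 18791 = 19 * 23 * 43.
φ(19) = 19 − 1 = 18.
φ(23) = 23 − 1 = 22.
φ(43) = 43 − 1 = 42.
Multiply: 18 · 22 · 42 = 16632.

16632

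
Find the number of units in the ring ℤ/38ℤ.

18

38 = 2 · 19.
φ(2) = 2 − 1 = 1.
φ(19) = 19 − 1 = 18.
Multiply: 1 · 18 = 18.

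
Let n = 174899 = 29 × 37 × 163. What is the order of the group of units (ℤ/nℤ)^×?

163296

φ(174899) = 174899 · (1 − 1/29) · (1 − 1/37) · (1 − 1/163)
       = 174899 · 163296/174899 = 163296.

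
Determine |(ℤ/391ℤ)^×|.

352

391 = 17 · 23.
φ(17) = 17 − 1 = 16.
φ(23) = 23 − 1 = 22.
Since φ is multiplicative, φ(391) = 16 · 22 = 352.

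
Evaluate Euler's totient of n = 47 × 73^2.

φ(250463) = 250463 · (1 − 1/47) · (1 − 1/73)
       = 250463 · 3312/3431 = 241776.

241776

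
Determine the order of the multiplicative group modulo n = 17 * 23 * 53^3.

51415936

φ(17) = 17 − 1 = 16.
φ(23) = 23 − 1 = 22.
φ(53^3) = 53^2·(53−1) = 2809·52 = 146068.
φ(58210907) = 16 × 22 × 146068 = 51415936.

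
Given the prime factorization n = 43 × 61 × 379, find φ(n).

φ(994117) = 994117 · (1 − 1/43) · (1 − 1/61) · (1 − 1/379)
       = 994117 · 952560/994117 = 952560.

952560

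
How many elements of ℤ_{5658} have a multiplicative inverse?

5658 = 2 · 3 · 23 · 41.
φ(5658) = 5658 · (1 − 1/2) · (1 − 1/3) · (1 − 1/23) · (1 − 1/41)
       = 5658 · 1760/5658 = 1760.

1760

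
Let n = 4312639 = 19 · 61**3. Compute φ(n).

4018680

φ(19) = 19 − 1 = 18.
φ(61^3) = 61^2·(61−1) = 3721·60 = 223260.
φ(4312639) = 18 × 223260 = 4018680.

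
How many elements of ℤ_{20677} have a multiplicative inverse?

18480

Factor 20677: 20677 = 23 · 29 · 31.
φ(23) = 23 − 1 = 22.
φ(29) = 29 − 1 = 28.
φ(31) = 31 − 1 = 30.
φ(20677) = 22 × 28 × 30 = 18480.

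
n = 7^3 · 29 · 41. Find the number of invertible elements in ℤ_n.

329280

φ(7^3) = 7^2·(7−1) = 49·6 = 294.
φ(29) = 29 − 1 = 28.
φ(41) = 41 − 1 = 40.
Multiply: 294 · 28 · 40 = 329280.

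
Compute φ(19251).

11880

Factor 19251: 19251 = 3**3 × 23 × 31.
φ(3^3) = 3^2·(3−1) = 9·2 = 18.
φ(23) = 23 − 1 = 22.
φ(31) = 31 − 1 = 30.
Since φ is multiplicative, φ(19251) = 18 · 22 · 30 = 11880.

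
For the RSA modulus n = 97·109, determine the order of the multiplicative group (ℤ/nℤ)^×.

10368

φ(97) = 97 − 1 = 96.
φ(109) = 109 − 1 = 108.
φ(10573) = 96 × 108 = 10368.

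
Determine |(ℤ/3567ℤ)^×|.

3567 = 3 * 29 * 41.
φ(3) = 3 − 1 = 2.
φ(29) = 29 − 1 = 28.
φ(41) = 41 − 1 = 40.
Since φ is multiplicative, φ(3567) = 2 · 28 · 40 = 2240.

2240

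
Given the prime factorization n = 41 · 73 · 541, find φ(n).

φ(1619213) = 1619213 · (1 − 1/41) · (1 − 1/73) · (1 − 1/541)
       = 1619213 · 1555200/1619213 = 1555200.

1555200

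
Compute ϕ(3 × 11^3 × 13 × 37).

1045440

φ(1920633) = 1920633 · (1 − 1/3) · (1 − 1/11) · (1 − 1/13) · (1 − 1/37)
       = 1920633 · 8640/15873 = 1045440.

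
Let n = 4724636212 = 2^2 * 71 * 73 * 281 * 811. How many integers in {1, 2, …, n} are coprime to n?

φ(2^2) = 2^1·(2−1) = 2·1 = 2.
φ(71) = 71 − 1 = 70.
φ(73) = 73 − 1 = 72.
φ(281) = 281 − 1 = 280.
φ(811) = 811 − 1 = 810.
Multiply: 2 · 70 · 72 · 280 · 810 = 2286144000.

2286144000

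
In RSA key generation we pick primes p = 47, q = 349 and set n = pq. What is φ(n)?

φ(16403) = 16403 · (1 − 1/47) · (1 − 1/349)
       = 16403 · 16008/16403 = 16008.

16008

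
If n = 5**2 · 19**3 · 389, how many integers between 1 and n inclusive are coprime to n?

50424480

φ(5^2) = 5^2 − 5^1 = 25 − 5 = 20.
φ(19^3) = 19^3 − 19^2 = 6859 − 361 = 6498.
φ(389) = 389 − 1 = 388.
Since φ is multiplicative, φ(66703775) = 20 · 6498 · 388 = 50424480.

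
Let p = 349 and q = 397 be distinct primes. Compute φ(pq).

137808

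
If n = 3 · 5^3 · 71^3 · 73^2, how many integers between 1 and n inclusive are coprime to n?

370936944000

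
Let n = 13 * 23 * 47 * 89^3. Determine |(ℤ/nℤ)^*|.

8464950912

φ(13) = 13 − 1 = 12.
φ(23) = 23 − 1 = 22.
φ(47) = 47 − 1 = 46.
φ(89^3) = 89^2·(89−1) = 7921·88 = 697048.
φ(9906929357) = 12 × 22 × 46 × 697048 = 8464950912.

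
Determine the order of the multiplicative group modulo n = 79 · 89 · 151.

1029600

φ(1061681) = 1061681 · (1 − 1/79) · (1 − 1/89) · (1 − 1/151)
       = 1061681 · 1029600/1061681 = 1029600.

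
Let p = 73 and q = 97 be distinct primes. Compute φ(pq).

For distinct primes, φ(pq) = (p−1)(q−1) = 72 × 96 = 6912.

6912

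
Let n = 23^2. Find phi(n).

φ(23^2) = 23^2 − 23^1 = 529 − 23 = 506.

506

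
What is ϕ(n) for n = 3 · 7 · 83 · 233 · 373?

φ(3) = 3 − 1 = 2.
φ(7) = 7 − 1 = 6.
φ(83) = 83 − 1 = 82.
φ(233) = 233 − 1 = 232.
φ(373) = 373 − 1 = 372.
Multiply: 2 · 6 · 82 · 232 · 372 = 84923136.

84923136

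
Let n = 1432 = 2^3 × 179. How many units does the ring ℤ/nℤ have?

712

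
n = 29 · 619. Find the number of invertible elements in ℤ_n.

φ(17951) = 17951 · (1 − 1/29) · (1 − 1/619)
       = 17951 · 17304/17951 = 17304.

17304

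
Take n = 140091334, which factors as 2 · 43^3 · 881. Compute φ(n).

φ(2) = 2 − 1 = 1.
φ(43^3) = 43^2·(43−1) = 1849·42 = 77658.
φ(881) = 881 − 1 = 880.
Since φ is multiplicative, φ(140091334) = 1 · 77658 · 880 = 68339040.

68339040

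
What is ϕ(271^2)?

φ(271^2) = 271^1·(271−1) = 271·270 = 73170.

73170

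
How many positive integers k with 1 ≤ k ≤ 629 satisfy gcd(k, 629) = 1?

576

First factor: 629 = 17 · 37.
φ(629) = 629 · (1 − 1/17) · (1 − 1/37)
       = 629 · 576/629 = 576.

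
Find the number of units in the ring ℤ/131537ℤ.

99792

131537 = 7 × 19 × 23 × 43.
φ(7) = 7 − 1 = 6.
φ(19) = 19 − 1 = 18.
φ(23) = 23 − 1 = 22.
φ(43) = 43 − 1 = 42.
Multiply: 6 · 18 · 22 · 42 = 99792.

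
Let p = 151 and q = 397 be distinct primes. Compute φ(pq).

59400

φ(59947) = 59947 · (1 − 1/151) · (1 − 1/397)
       = 59947 · 59400/59947 = 59400.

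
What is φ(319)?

280

319 = 11 · 29.
φ(319) = 319 · (1 − 1/11) · (1 − 1/29)
       = 319 · 280/319 = 280.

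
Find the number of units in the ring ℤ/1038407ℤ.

1038407 = 19 · 31 · 41 · 43.
φ(1038407) = 1038407 · (1 − 1/19) · (1 − 1/31) · (1 − 1/41) · (1 − 1/43)
       = 1038407 · 907200/1038407 = 907200.

907200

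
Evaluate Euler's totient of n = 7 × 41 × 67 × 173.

2724480

φ(7) = 7 − 1 = 6.
φ(41) = 41 − 1 = 40.
φ(67) = 67 − 1 = 66.
φ(173) = 173 − 1 = 172.
Since φ is multiplicative, φ(3326617) = 6 · 40 · 66 · 172 = 2724480.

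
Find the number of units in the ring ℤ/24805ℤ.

24805 = 5 * 11**2 * 41.
φ(5) = 5 − 1 = 4.
φ(11^2) = 11^1·(11−1) = 11·10 = 110.
φ(41) = 41 − 1 = 40.
Since φ is multiplicative, φ(24805) = 4 · 110 · 40 = 17600.

17600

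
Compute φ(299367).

181440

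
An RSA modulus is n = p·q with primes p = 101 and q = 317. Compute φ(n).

φ(32017) = 32017 · (1 − 1/101) · (1 − 1/317)
       = 32017 · 31600/32017 = 31600.

31600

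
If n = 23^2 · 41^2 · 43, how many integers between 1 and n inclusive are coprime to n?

34853280

φ(38237707) = 38237707 · (1 − 1/23) · (1 − 1/41) · (1 − 1/43)
       = 38237707 · 36960/40549 = 34853280.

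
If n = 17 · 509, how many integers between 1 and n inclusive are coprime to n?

8128

φ(17) = 17 − 1 = 16.
φ(509) = 509 − 1 = 508.
Multiply: 16 · 508 = 8128.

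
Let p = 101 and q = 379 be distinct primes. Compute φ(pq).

For distinct primes, φ(pq) = (p−1)(q−1) = 100 × 378 = 37800.

37800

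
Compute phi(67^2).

φ(67^2) = 67^1·(67−1) = 67·66 = 4422.

4422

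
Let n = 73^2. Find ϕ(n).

φ(73^2) = 73^2 − 73^1 = 5329 − 73 = 5256.

5256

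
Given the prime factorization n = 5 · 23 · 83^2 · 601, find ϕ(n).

φ(5) = 5 − 1 = 4.
φ(23) = 23 − 1 = 22.
φ(83^2) = 83^2 − 83^1 = 6889 − 83 = 6806.
φ(601) = 601 − 1 = 600.
Since φ is multiplicative, φ(476133235) = 4 · 22 · 6806 · 600 = 359356800.

359356800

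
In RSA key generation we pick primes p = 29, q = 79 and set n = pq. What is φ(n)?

For distinct primes, φ(pq) = (p−1)(q−1) = 28 × 78 = 2184.

2184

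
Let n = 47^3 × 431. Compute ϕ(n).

43694020

φ(44747713) = 44747713 · (1 − 1/47) · (1 − 1/431)
       = 44747713 · 19780/20257 = 43694020.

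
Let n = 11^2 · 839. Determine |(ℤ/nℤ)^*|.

92180

φ(11^2) = 11^1·(11−1) = 11·10 = 110.
φ(839) = 839 − 1 = 838.
Since φ is multiplicative, φ(101519) = 110 · 838 = 92180.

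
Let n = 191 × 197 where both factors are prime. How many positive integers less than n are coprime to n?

φ(191) = 191 − 1 = 190.
φ(197) = 197 − 1 = 196.
Multiply: 190 · 196 = 37240.

37240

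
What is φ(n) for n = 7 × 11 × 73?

4320

φ(7) = 7 − 1 = 6.
φ(11) = 11 − 1 = 10.
φ(73) = 73 − 1 = 72.
Multiply: 6 · 10 · 72 = 4320.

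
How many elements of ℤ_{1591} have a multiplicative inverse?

First factor: 1591 = 37 · 43.
φ(37) = 37 − 1 = 36.
φ(43) = 43 − 1 = 42.
φ(1591) = 36 × 42 = 1512.

1512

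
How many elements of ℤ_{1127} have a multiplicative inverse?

First factor: 1127 = 7^2 · 23.
φ(1127) = 1127 · (1 − 1/7) · (1 − 1/23)
       = 1127 · 132/161 = 924.

924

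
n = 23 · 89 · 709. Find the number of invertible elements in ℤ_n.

1370688

φ(23) = 23 − 1 = 22.
φ(89) = 89 − 1 = 88.
φ(709) = 709 − 1 = 708.
Since φ is multiplicative, φ(1451323) = 22 · 88 · 708 = 1370688.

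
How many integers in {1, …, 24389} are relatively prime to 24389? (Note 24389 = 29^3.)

23548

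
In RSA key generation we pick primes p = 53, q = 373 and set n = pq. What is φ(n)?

φ(19769) = 19769 · (1 − 1/53) · (1 − 1/373)
       = 19769 · 19344/19769 = 19344.

19344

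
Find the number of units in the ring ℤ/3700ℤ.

1440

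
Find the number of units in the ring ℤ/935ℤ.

640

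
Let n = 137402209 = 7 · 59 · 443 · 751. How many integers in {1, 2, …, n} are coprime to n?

φ(7) = 7 − 1 = 6.
φ(59) = 59 − 1 = 58.
φ(443) = 443 − 1 = 442.
φ(751) = 751 − 1 = 750.
Since φ is multiplicative, φ(137402209) = 6 · 58 · 442 · 750 = 115362000.

115362000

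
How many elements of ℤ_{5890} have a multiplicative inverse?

5890 = 2 * 5 * 19 * 31.
φ(2) = 2 − 1 = 1.
φ(5) = 5 − 1 = 4.
φ(19) = 19 − 1 = 18.
φ(31) = 31 − 1 = 30.
φ(5890) = 1 × 4 × 18 × 30 = 2160.

2160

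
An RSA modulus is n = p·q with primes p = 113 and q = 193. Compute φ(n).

For distinct primes, φ(pq) = (p−1)(q−1) = 112 × 192 = 21504.

21504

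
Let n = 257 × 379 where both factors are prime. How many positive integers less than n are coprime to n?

φ(257) = 257 − 1 = 256.
φ(379) = 379 − 1 = 378.
Since φ is multiplicative, φ(97403) = 256 · 378 = 96768.

96768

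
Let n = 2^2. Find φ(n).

φ(4) = 4 · (1 − 1/2)
       = 4 · 1/2 = 2.

2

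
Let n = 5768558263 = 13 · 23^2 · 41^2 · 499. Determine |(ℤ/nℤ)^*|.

φ(13) = 13 − 1 = 12.
φ(23^2) = 23^1·(23−1) = 23·22 = 506.
φ(41^2) = 41^1·(41−1) = 41·40 = 1640.
φ(499) = 499 − 1 = 498.
Multiply: 12 · 506 · 1640 · 498 = 4959123840.

4959123840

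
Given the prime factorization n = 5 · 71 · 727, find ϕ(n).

φ(5) = 5 − 1 = 4.
φ(71) = 71 − 1 = 70.
φ(727) = 727 − 1 = 726.
Since φ is multiplicative, φ(258085) = 4 · 70 · 726 = 203280.

203280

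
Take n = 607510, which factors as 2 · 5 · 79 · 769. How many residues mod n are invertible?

239616

φ(2) = 2 − 1 = 1.
φ(5) = 5 − 1 = 4.
φ(79) = 79 − 1 = 78.
φ(769) = 769 − 1 = 768.
Multiply: 1 · 4 · 78 · 768 = 239616.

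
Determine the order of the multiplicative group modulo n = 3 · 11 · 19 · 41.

φ(3) = 3 − 1 = 2.
φ(11) = 11 − 1 = 10.
φ(19) = 19 − 1 = 18.
φ(41) = 41 − 1 = 40.
φ(25707) = 2 × 10 × 18 × 40 = 14400.

14400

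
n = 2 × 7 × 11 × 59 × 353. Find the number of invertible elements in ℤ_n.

1224960

φ(3207358) = 3207358 · (1 − 1/2) · (1 − 1/7) · (1 − 1/11) · (1 − 1/59) · (1 − 1/353)
       = 3207358 · 1224960/3207358 = 1224960.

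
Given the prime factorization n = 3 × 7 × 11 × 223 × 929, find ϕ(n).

φ(3) = 3 − 1 = 2.
φ(7) = 7 − 1 = 6.
φ(11) = 11 − 1 = 10.
φ(223) = 223 − 1 = 222.
φ(929) = 929 − 1 = 928.
Since φ is multiplicative, φ(47855577) = 2 · 6 · 10 · 222 · 928 = 24721920.

24721920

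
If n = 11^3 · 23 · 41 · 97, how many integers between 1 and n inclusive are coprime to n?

102220800

φ(11^3) = 11^3 − 11^2 = 1331 − 121 = 1210.
φ(23) = 23 − 1 = 22.
φ(41) = 41 − 1 = 40.
φ(97) = 97 − 1 = 96.
Since φ is multiplicative, φ(121747901) = 1210 · 22 · 40 · 96 = 102220800.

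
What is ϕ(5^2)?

20

φ(25) = 25 · (1 − 1/5)
       = 25 · 4/5 = 20.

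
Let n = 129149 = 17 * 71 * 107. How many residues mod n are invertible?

φ(129149) = 129149 · (1 − 1/17) · (1 − 1/71) · (1 − 1/107)
       = 129149 · 118720/129149 = 118720.

118720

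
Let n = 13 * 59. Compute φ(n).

φ(767) = 767 · (1 − 1/13) · (1 − 1/59)
       = 767 · 696/767 = 696.

696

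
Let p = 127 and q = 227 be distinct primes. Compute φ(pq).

28476

φ(28829) = 28829 · (1 − 1/127) · (1 − 1/227)
       = 28829 · 28476/28829 = 28476.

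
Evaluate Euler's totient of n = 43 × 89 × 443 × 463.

φ(43) = 43 − 1 = 42.
φ(89) = 89 − 1 = 88.
φ(443) = 443 − 1 = 442.
φ(463) = 463 − 1 = 462.
Since φ is multiplicative, φ(784952143) = 42 · 88 · 442 · 462 = 754737984.

754737984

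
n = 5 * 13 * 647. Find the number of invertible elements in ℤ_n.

φ(42055) = 42055 · (1 − 1/5) · (1 − 1/13) · (1 − 1/647)
       = 42055 · 31008/42055 = 31008.

31008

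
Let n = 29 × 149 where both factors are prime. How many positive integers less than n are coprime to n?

φ(29) = 29 − 1 = 28.
φ(149) = 149 − 1 = 148.
Since φ is multiplicative, φ(4321) = 28 · 148 = 4144.

4144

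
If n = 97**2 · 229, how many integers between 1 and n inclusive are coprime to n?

2123136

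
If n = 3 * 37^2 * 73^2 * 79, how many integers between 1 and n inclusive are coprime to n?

φ(1729010037) = 1729010037 · (1 − 1/3) · (1 − 1/37) · (1 − 1/73) · (1 − 1/79)
       = 1729010037 · 404352/640137 = 1092154752.

1092154752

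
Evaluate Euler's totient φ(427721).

First factor: 427721 = 7**3 · 29 · 43.
φ(7^3) = 7^3 − 7^2 = 343 − 49 = 294.
φ(29) = 29 − 1 = 28.
φ(43) = 43 − 1 = 42.
φ(427721) = 294 × 28 × 42 = 345744.

345744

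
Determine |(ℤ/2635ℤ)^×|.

1920

2635 = 5 · 17 · 31.
φ(5) = 5 − 1 = 4.
φ(17) = 17 − 1 = 16.
φ(31) = 31 − 1 = 30.
Since φ is multiplicative, φ(2635) = 4 · 16 · 30 = 1920.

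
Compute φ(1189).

Factor 1189: 1189 = 29 · 41.
φ(1189) = 1189 · (1 − 1/29) · (1 − 1/41)
       = 1189 · 1120/1189 = 1120.

1120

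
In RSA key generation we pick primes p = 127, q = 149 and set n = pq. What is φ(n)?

φ(127) = 127 − 1 = 126.
φ(149) = 149 − 1 = 148.
Multiply: 126 · 148 = 18648.

18648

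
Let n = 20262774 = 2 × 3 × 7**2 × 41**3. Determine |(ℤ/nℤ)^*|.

5648160

φ(2) = 2 − 1 = 1.
φ(3) = 3 − 1 = 2.
φ(7^2) = 7^1·(7−1) = 7·6 = 42.
φ(41^3) = 41^3 − 41^2 = 68921 − 1681 = 67240.
Since φ is multiplicative, φ(20262774) = 1 · 2 · 42 · 67240 = 5648160.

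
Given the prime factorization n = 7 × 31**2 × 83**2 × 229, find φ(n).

8658865440

φ(7) = 7 − 1 = 6.
φ(31^2) = 31^2 − 31^1 = 961 − 31 = 930.
φ(83^2) = 83^1·(83−1) = 83·82 = 6806.
φ(229) = 229 − 1 = 228.
Multiply: 6 · 930 · 6806 · 228 = 8658865440.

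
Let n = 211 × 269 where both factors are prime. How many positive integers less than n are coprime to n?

φ(n) = (p − 1)(q − 1) = (211−1)(269−1) = 210·268 = 56280.

56280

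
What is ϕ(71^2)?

4970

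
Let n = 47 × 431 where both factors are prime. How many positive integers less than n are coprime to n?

For distinct primes, φ(pq) = (p−1)(q−1) = 46 × 430 = 19780.

19780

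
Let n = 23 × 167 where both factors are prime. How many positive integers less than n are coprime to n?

φ(23) = 23 − 1 = 22.
φ(167) = 167 − 1 = 166.
Since φ is multiplicative, φ(3841) = 22 · 166 = 3652.

3652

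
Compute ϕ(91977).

55440

91977 = 3 · 23 · 31 · 43.
φ(3) = 3 − 1 = 2.
φ(23) = 23 − 1 = 22.
φ(31) = 31 − 1 = 30.
φ(43) = 43 − 1 = 42.
Multiply: 2 · 22 · 30 · 42 = 55440.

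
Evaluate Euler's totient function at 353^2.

124256

φ(353^2) = 353^1·(353−1) = 353·352 = 124256.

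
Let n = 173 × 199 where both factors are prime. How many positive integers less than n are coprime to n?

34056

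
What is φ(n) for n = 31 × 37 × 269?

φ(308543) = 308543 · (1 − 1/31) · (1 − 1/37) · (1 − 1/269)
       = 308543 · 289440/308543 = 289440.

289440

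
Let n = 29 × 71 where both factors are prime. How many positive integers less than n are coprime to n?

φ(2059) = 2059 · (1 − 1/29) · (1 − 1/71)
       = 2059 · 1960/2059 = 1960.

1960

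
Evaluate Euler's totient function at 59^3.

201898

φ(205379) = 205379 · (1 − 1/59)
       = 205379 · 58/59 = 201898.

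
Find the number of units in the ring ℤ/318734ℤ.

137280

318734 = 2 × 13^2 × 23 × 41.
φ(318734) = 318734 · (1 − 1/2) · (1 − 1/13) · (1 − 1/23) · (1 − 1/41)
       = 318734 · 10560/24518 = 137280.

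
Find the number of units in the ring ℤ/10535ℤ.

7056

Prime factorization: 10535 = 5 * 7**2 * 43.
φ(5) = 5 − 1 = 4.
φ(7^2) = 7^1·(7−1) = 7·6 = 42.
φ(43) = 43 − 1 = 42.
Multiply: 4 · 42 · 42 = 7056.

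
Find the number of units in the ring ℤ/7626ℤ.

2400

Factor 7626: 7626 = 2 * 3 * 31 * 41.
φ(2) = 2 − 1 = 1.
φ(3) = 3 − 1 = 2.
φ(31) = 31 − 1 = 30.
φ(41) = 41 − 1 = 40.
φ(7626) = 1 × 2 × 30 × 40 = 2400.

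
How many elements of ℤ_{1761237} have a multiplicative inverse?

First factor: 1761237 = 3**3 · 37 · 41 · 43.
φ(1761237) = 1761237 · (1 − 1/3) · (1 − 1/37) · (1 − 1/41) · (1 − 1/43)
       = 1761237 · 120960/195693 = 1088640.

1088640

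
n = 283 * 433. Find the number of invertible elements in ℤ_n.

φ(122539) = 122539 · (1 − 1/283) · (1 − 1/433)
       = 122539 · 121824/122539 = 121824.

121824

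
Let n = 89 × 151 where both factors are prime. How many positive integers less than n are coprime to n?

13200

φ(pq) = (p−1)(q−1) = 88 · 150 = 13200.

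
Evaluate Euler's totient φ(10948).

First factor: 10948 = 2^2 · 7 · 17 · 23.
φ(10948) = 10948 · (1 − 1/2) · (1 − 1/7) · (1 − 1/17) · (1 − 1/23)
       = 10948 · 2112/5474 = 4224.

4224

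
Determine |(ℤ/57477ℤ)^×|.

29568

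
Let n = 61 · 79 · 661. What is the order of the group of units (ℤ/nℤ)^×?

3088800

φ(61) = 61 − 1 = 60.
φ(79) = 79 − 1 = 78.
φ(661) = 661 − 1 = 660.
φ(3185359) = 60 × 78 × 660 = 3088800.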